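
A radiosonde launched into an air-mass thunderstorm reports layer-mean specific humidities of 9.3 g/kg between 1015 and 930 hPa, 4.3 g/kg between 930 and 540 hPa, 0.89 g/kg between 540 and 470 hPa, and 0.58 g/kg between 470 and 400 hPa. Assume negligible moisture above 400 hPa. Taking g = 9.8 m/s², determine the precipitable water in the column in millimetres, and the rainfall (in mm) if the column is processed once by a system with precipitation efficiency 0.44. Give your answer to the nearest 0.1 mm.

Precipitable water is the column-integrated vapour mass per unit area: PW = (1/g) Σ q̄ Δp, with q in kg/kg and Δp in Pa (1 kg/m² of water = 1 mm).
Layer 1015–930 hPa: Δp = 85 hPa = 8500 Pa, q̄ = 0.0093 kg/kg → 0.0093 × 8500 / 9.8 = 8.07 mm
Layer 930–540 hPa: Δp = 390 hPa = 39000 Pa, q̄ = 0.0043 kg/kg → 0.0043 × 39000 / 9.8 = 17.11 mm
Layer 540–470 hPa: Δp = 70 hPa = 7000 Pa, q̄ = 0.00089 kg/kg → 0.00089 × 7000 / 9.8 = 0.64 mm
Layer 470–400 hPa: Δp = 70 hPa = 7000 Pa, q̄ = 0.00058 kg/kg → 0.00058 × 7000 / 9.8 = 0.41 mm
PW = 8.07 + 17.11 + 0.64 + 0.41 = 26.23 ≈ 26.2 mm.
Rainfall = ε × PW = 0.44 × 26.2 = 11.5 mm.

PW ≈ 26.2 mm; rainfall ≈ 11.5 mm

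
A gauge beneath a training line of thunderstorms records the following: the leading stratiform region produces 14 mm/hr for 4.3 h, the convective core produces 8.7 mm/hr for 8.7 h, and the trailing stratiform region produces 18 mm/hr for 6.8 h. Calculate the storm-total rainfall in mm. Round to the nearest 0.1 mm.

Total = Σ Rᵢ Δtᵢ = 14 × 4.3 + 8.7 × 8.7 + 18 × 6.8
      = 60.2 + 75.69 + 122.4 = 258.3 mm.

total ≈ 258.3 mm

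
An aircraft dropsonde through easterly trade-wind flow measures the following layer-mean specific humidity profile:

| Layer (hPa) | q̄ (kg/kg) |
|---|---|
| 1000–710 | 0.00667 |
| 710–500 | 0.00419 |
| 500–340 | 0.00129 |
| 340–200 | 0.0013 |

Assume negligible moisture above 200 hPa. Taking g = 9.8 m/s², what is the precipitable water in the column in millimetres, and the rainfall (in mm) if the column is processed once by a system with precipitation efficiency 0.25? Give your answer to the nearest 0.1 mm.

PW ≈ 32.7 mm; rainfall ≈ 8.2 mm

Precipitable water is the column-integrated vapour mass per unit area: PW = (1/g) Σ q̄ Δp, with q in kg/kg and Δp in Pa (1 kg/m² of water = 1 mm).
Layer 1000–710 hPa: Δp = 290 hPa = 29000 Pa, q̄ = 0.00667 kg/kg → 0.00667 × 29000 / 9.8 = 19.74 mm
Layer 710–500 hPa: Δp = 210 hPa = 21000 Pa, q̄ = 0.00419 kg/kg → 0.00419 × 21000 / 9.8 = 8.98 mm
Layer 500–340 hPa: Δp = 160 hPa = 16000 Pa, q̄ = 0.00129 kg/kg → 0.00129 × 16000 / 9.8 = 2.11 mm
Layer 340–200 hPa: Δp = 140 hPa = 14000 Pa, q̄ = 0.0013 kg/kg → 0.0013 × 14000 / 9.8 = 1.86 mm
PW = 19.74 + 8.98 + 2.11 + 1.86 = 32.69 ≈ 32.7 mm.
Rainfall = ε × PW = 0.25 × 32.7 = 8.2 mm.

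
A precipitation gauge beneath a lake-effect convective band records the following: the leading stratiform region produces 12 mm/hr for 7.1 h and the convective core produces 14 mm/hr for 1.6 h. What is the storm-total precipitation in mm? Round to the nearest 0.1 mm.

total ≈ 107.6 mm

Total = Σ Rᵢ Δtᵢ = 12 × 7.1 + 14 × 1.6
      = 85.2 + 22.4 = 107.6 mm.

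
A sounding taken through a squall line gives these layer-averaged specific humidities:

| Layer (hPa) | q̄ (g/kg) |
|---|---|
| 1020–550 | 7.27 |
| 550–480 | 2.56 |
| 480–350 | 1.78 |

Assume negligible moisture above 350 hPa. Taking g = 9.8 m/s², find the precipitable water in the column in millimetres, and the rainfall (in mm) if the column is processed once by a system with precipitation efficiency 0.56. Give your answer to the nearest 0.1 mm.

PW ≈ 39.1 mm; rainfall ≈ 21.9 mm

Precipitable water is the column-integrated vapour mass per unit area: PW = (1/g) Σ q̄ Δp, with q in kg/kg and Δp in Pa (1 kg/m² of water = 1 mm).
Layer 1020–550 hPa: Δp = 470 hPa = 47000 Pa, q̄ = 0.00727 kg/kg → 0.00727 × 47000 / 9.8 = 34.87 mm
Layer 550–480 hPa: Δp = 70 hPa = 7000 Pa, q̄ = 0.00256 kg/kg → 0.00256 × 7000 / 9.8 = 1.83 mm
Layer 480–350 hPa: Δp = 130 hPa = 13000 Pa, q̄ = 0.00178 kg/kg → 0.00178 × 13000 / 9.8 = 2.36 mm
PW = 34.87 + 1.83 + 2.36 = 39.06 ≈ 39.1 mm.
Rainfall = ε × PW = 0.56 × 39.1 = 21.9 mm.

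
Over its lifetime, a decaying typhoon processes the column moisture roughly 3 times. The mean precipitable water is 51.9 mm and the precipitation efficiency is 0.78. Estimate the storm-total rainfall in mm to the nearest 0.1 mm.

rainfall ≈ 121.4 mm

Each cycle deposits ε × PW = 0.78 × 51.9 = 40.482 mm.
Over 3 cycles: 3 × 40.482 = 121.4 mm.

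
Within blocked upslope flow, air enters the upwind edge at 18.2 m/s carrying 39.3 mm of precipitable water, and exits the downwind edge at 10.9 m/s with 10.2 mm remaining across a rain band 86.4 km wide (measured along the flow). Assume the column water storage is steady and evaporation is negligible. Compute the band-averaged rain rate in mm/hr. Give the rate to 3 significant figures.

R ≈ 25.2 mm/hr

Column moisture flux per unit crosswind length is F = V × PW.
Inflow: F_in = 18.2 × 39.3 = 715.26 mm·m/s
Outflow: F_out = 10.9 × 10.2 = 111.18 mm·m/s
Steady-state rate R = (F_in − F_out)/L = (715.26 − 111.18) / 86400 m = 6.992e-03 mm/s.
R = 6.992e-03 × 3600 = 25.2 mm/hr.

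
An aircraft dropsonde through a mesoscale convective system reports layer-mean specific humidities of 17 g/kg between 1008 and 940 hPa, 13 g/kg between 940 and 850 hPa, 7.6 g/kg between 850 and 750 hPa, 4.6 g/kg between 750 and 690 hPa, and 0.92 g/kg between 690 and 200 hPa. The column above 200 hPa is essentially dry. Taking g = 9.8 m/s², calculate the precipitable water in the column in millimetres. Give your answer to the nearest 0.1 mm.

PW ≈ 38.9 mm

Precipitable water is the column-integrated vapour mass per unit area: PW = (1/g) Σ q̄ Δp, with q in kg/kg and Δp in Pa (1 kg/m² of water = 1 mm).
Layer 1008–940 hPa: Δp = 68 hPa = 6800 Pa, q̄ = 0.017 kg/kg → 0.017 × 6800 / 9.8 = 11.80 mm
Layer 940–850 hPa: Δp = 90 hPa = 9000 Pa, q̄ = 0.013 kg/kg → 0.013 × 9000 / 9.8 = 11.94 mm
Layer 850–750 hPa: Δp = 100 hPa = 10000 Pa, q̄ = 0.0076 kg/kg → 0.0076 × 10000 / 9.8 = 7.76 mm
Layer 750–690 hPa: Δp = 60 hPa = 6000 Pa, q̄ = 0.0046 kg/kg → 0.0046 × 6000 / 9.8 = 2.82 mm
Layer 690–200 hPa: Δp = 490 hPa = 49000 Pa, q̄ = 0.00092 kg/kg → 0.00092 × 49000 / 9.8 = 4.60 mm
PW = 11.80 + 11.94 + 7.76 + 2.82 + 4.60 = 38.92 ≈ 38.9 mm.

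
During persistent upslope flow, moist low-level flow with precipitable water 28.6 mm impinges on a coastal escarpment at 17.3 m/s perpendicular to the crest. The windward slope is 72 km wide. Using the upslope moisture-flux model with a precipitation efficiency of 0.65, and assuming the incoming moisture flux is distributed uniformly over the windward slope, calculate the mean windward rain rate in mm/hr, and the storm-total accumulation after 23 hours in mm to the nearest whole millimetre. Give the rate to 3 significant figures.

Incoming column moisture flux per unit ridge length: F = V × PW = 17.3 × 28.6 = 494.78 mm·m/s.
Spread over the 72 km slope with efficiency ε = 0.65: R = ε·F/W = 0.65 × 494.78 / 72000 m = 4.467e-03 mm/s.
R = 4.467e-03 × 3600 = 16.1 mm/hr.
Over 23 h: total = 16.1 × 23 = 370.3 ≈ 370 mm.

R ≈ 16.1 mm/hr; total ≈ 370 mm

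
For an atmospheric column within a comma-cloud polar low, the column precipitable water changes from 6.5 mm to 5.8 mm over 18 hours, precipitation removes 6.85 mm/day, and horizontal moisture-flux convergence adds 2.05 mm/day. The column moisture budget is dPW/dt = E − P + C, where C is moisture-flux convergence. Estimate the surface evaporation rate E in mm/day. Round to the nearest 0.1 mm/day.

dPW/dt = (5.8 − 6.5) mm / (18/24 day) = -0.933 mm/day.
E = dPW/dt + P − C = (-0.933) + 6.85 − (2.05) = 3.9 mm/day.

E ≈ 3.9 mm/day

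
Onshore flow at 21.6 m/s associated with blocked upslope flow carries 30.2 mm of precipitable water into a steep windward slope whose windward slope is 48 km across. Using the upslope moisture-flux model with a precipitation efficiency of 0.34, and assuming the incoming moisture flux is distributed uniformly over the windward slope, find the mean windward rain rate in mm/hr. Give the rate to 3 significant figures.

R ≈ 16.6 mm/hr

Incoming column moisture flux per unit ridge length: F = V × PW = 21.6 × 30.2 = 652.32 mm·m/s.
Spread over the 48 km slope with efficiency ε = 0.34: R = ε·F/W = 0.34 × 652.32 / 48000 m = 4.621e-03 mm/s.
R = 4.621e-03 × 3600 = 16.6 mm/hr.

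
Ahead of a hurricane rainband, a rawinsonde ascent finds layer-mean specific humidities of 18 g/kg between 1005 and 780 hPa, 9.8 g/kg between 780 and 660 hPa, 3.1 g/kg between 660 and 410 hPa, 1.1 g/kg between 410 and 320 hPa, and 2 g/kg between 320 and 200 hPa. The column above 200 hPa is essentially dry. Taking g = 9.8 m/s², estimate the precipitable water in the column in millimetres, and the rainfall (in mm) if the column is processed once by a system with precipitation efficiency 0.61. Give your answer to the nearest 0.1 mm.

PW ≈ 64.7 mm; rainfall ≈ 39.5 mm

Precipitable water is the column-integrated vapour mass per unit area: PW = (1/g) Σ q̄ Δp, with q in kg/kg and Δp in Pa (1 kg/m² of water = 1 mm).
Layer 1005–780 hPa: Δp = 225 hPa = 22500 Pa, q̄ = 0.018 kg/kg → 0.018 × 22500 / 9.8 = 41.33 mm
Layer 780–660 hPa: Δp = 120 hPa = 12000 Pa, q̄ = 0.0098 kg/kg → 0.0098 × 12000 / 9.8 = 12.00 mm
Layer 660–410 hPa: Δp = 250 hPa = 25000 Pa, q̄ = 0.0031 kg/kg → 0.0031 × 25000 / 9.8 = 7.91 mm
Layer 410–320 hPa: Δp = 90 hPa = 9000 Pa, q̄ = 0.0011 kg/kg → 0.0011 × 9000 / 9.8 = 1.01 mm
Layer 320–200 hPa: Δp = 120 hPa = 12000 Pa, q̄ = 0.002 kg/kg → 0.002 × 12000 / 9.8 = 2.45 mm
PW = 41.33 + 12.00 + 7.91 + 1.01 + 2.45 = 64.70 ≈ 64.7 mm.
Rainfall = ε × PW = 0.61 × 64.7 = 39.5 mm.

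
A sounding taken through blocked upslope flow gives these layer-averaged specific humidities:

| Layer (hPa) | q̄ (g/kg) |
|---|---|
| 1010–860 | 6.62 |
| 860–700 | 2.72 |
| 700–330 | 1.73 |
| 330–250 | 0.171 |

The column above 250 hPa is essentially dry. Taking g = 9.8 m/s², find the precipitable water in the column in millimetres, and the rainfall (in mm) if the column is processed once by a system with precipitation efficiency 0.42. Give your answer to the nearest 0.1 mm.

PW ≈ 21.2 mm; rainfall ≈ 8.9 mm

Precipitable water is the column-integrated vapour mass per unit area: PW = (1/g) Σ q̄ Δp, with q in kg/kg and Δp in Pa (1 kg/m² of water = 1 mm).
Layer 1010–860 hPa: Δp = 150 hPa = 15000 Pa, q̄ = 0.00662 kg/kg → 0.00662 × 15000 / 9.8 = 10.13 mm
Layer 860–700 hPa: Δp = 160 hPa = 16000 Pa, q̄ = 0.00272 kg/kg → 0.00272 × 16000 / 9.8 = 4.44 mm
Layer 700–330 hPa: Δp = 370 hPa = 37000 Pa, q̄ = 0.00173 kg/kg → 0.00173 × 37000 / 9.8 = 6.53 mm
Layer 330–250 hPa: Δp = 80 hPa = 8000 Pa, q̄ = 0.000171 kg/kg → 0.000171 × 8000 / 9.8 = 0.14 mm
PW = 10.13 + 4.44 + 6.53 + 0.14 = 21.24 ≈ 21.2 mm.
Rainfall = ε × PW = 0.42 × 21.2 = 8.9 mm.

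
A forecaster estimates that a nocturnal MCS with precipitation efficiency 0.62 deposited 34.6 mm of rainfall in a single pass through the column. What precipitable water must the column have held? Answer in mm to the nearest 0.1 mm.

PW ≈ 55.8 mm

PW = rainfall / ε = 34.6 / 0.62 = 55.8 mm.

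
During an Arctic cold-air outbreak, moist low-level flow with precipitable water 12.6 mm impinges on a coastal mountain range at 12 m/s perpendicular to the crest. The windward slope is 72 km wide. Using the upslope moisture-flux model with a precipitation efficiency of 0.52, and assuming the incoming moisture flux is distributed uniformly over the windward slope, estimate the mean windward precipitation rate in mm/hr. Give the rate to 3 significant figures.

Incoming column moisture flux per unit ridge length: F = V × PW = 12 × 12.6 = 151.2 mm·m/s.
Spread over the 72 km slope with efficiency ε = 0.52: R = ε·F/W = 0.52 × 151.2 / 72000 m = 1.092e-03 mm/s.
R = 1.092e-03 × 3600 = 3.93 mm/hr.

R ≈ 3.93 mm/hr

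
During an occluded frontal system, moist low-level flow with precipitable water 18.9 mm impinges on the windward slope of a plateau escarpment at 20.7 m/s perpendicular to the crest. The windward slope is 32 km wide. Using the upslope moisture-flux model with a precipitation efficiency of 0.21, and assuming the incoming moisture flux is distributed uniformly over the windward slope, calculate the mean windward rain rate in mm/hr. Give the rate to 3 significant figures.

Incoming column moisture flux per unit ridge length: F = V × PW = 20.7 × 18.9 = 391.23 mm·m/s.
Spread over the 32 km slope with efficiency ε = 0.21: R = ε·F/W = 0.21 × 391.23 / 32000 m = 2.567e-03 mm/s.
R = 2.567e-03 × 3600 = 9.24 mm/hr.

R ≈ 9.24 mm/hr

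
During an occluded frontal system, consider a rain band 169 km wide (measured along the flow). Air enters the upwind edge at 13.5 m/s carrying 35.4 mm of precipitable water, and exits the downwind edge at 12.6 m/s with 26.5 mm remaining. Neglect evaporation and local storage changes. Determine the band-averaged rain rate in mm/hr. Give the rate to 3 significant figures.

Column moisture flux per unit crosswind length is F = V × PW.
Inflow: F_in = 13.5 × 35.4 = 477.9 mm·m/s
Outflow: F_out = 12.6 × 26.5 = 333.9 mm·m/s
Steady-state rate R = (F_in − F_out)/L = (477.9 − 333.9) / 169000 m = 8.521e-04 mm/s.
R = 8.521e-04 × 3600 = 3.07 mm/hr.

R ≈ 3.07 mm/hr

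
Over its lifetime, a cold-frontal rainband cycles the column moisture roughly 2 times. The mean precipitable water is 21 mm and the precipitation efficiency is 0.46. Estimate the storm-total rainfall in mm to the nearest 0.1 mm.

Each cycle deposits ε × PW = 0.46 × 21 = 9.66 mm.
Over 2 cycles: 2 × 9.66 = 19.3 mm.

rainfall ≈ 19.3 mm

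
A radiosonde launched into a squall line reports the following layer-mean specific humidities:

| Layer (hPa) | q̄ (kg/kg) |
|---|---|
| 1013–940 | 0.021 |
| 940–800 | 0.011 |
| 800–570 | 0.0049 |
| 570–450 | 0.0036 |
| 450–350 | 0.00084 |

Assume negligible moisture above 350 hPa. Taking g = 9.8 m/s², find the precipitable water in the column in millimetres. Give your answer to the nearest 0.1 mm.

PW ≈ 48.1 mm

Precipitable water is the column-integrated vapour mass per unit area: PW = (1/g) Σ q̄ Δp, with q in kg/kg and Δp in Pa (1 kg/m² of water = 1 mm).
Layer 1013–940 hPa: Δp = 73 hPa = 7300 Pa, q̄ = 0.021 kg/kg → 0.021 × 7300 / 9.8 = 15.64 mm
Layer 940–800 hPa: Δp = 140 hPa = 14000 Pa, q̄ = 0.011 kg/kg → 0.011 × 14000 / 9.8 = 15.71 mm
Layer 800–570 hPa: Δp = 230 hPa = 23000 Pa, q̄ = 0.0049 kg/kg → 0.0049 × 23000 / 9.8 = 11.50 mm
Layer 570–450 hPa: Δp = 120 hPa = 12000 Pa, q̄ = 0.0036 kg/kg → 0.0036 × 12000 / 9.8 = 4.41 mm
Layer 450–350 hPa: Δp = 100 hPa = 10000 Pa, q̄ = 0.00084 kg/kg → 0.00084 × 10000 / 9.8 = 0.86 mm
PW = 15.64 + 15.71 + 11.50 + 4.41 + 0.86 = 48.12 ≈ 48.1 mm.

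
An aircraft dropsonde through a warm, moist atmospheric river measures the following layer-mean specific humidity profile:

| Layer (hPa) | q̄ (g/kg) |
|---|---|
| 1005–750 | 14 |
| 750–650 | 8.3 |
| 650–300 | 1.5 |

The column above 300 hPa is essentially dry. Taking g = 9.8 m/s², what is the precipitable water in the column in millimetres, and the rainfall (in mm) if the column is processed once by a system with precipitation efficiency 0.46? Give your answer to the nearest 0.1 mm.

PW ≈ 50.3 mm; rainfall ≈ 23.1 mm

Precipitable water is the column-integrated vapour mass per unit area: PW = (1/g) Σ q̄ Δp, with q in kg/kg and Δp in Pa (1 kg/m² of water = 1 mm).
Layer 1005–750 hPa: Δp = 255 hPa = 25500 Pa, q̄ = 0.014 kg/kg → 0.014 × 25500 / 9.8 = 36.43 mm
Layer 750–650 hPa: Δp = 100 hPa = 10000 Pa, q̄ = 0.0083 kg/kg → 0.0083 × 10000 / 9.8 = 8.47 mm
Layer 650–300 hPa: Δp = 350 hPa = 35000 Pa, q̄ = 0.0015 kg/kg → 0.0015 × 35000 / 9.8 = 5.36 mm
PW = 36.43 + 8.47 + 5.36 = 50.26 ≈ 50.3 mm.
Rainfall = ε × PW = 0.46 × 50.3 = 23.1 mm.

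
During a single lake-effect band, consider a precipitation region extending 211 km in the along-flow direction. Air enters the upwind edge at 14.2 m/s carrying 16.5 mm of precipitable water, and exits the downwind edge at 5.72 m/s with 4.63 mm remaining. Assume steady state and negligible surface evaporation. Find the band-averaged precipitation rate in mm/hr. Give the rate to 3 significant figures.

R ≈ 3.55 mm/hr

Column moisture flux per unit crosswind length is F = V × PW.
Inflow: F_in = 14.2 × 16.5 = 234.3 mm·m/s
Outflow: F_out = 5.72 × 4.63 = 26.4836 mm·m/s
Steady-state rate R = (F_in − F_out)/L = (234.3 − 26.4836) / 211000 m = 9.849e-04 mm/s.
R = 9.849e-04 × 3600 = 3.55 mm/hr.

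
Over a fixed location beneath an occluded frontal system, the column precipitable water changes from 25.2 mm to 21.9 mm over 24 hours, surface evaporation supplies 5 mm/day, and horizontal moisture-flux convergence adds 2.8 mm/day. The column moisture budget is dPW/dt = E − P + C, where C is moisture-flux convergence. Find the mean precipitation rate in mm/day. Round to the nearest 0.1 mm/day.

dPW/dt = (21.9 − 25.2) mm / (24/24 day) = -3.300 mm/day.
P = E + C − dPW/dt = 5 + (2.8) − (-3.300) = 11.1 mm/day.

P ≈ 11.1 mm/day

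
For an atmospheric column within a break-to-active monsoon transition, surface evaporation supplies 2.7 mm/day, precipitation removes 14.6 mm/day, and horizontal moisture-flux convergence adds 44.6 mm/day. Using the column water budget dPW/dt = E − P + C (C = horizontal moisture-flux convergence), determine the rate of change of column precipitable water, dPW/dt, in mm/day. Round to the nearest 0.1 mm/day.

dPW/dt = E − P + C = 2.7 − 14.6 + (44.6) = 32.7 mm/day.

dPW/dt ≈ 32.7 mm/day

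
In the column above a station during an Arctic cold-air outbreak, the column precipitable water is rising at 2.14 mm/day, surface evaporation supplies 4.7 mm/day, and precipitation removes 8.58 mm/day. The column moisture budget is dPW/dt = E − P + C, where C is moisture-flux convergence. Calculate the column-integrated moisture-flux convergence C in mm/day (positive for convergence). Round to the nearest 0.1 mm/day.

C ≈ 6.0 mm/day

dPW/dt = +2.14 mm/day.
C = dPW/dt − E + P = (+2.14) − 4.7 + 8.58 = 6.0 mm/day.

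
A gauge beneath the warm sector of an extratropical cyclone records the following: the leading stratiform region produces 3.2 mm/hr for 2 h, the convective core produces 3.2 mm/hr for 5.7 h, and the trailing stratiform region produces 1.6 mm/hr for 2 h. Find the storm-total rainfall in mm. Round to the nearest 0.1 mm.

total ≈ 27.8 mm

Total = Σ Rᵢ Δtᵢ = 3.2 × 2 + 3.2 × 5.7 + 1.6 × 2
      = 6.4 + 18.24 + 3.2 = 27.8 mm.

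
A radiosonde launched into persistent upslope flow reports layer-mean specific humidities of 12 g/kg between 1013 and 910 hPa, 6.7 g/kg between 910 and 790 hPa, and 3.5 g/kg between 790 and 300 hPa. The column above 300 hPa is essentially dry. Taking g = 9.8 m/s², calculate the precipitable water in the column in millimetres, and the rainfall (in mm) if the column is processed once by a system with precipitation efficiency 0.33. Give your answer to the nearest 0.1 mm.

Precipitable water is the column-integrated vapour mass per unit area: PW = (1/g) Σ q̄ Δp, with q in kg/kg and Δp in Pa (1 kg/m² of water = 1 mm).
Layer 1013–910 hPa: Δp = 103 hPa = 10300 Pa, q̄ = 0.012 kg/kg → 0.012 × 10300 / 9.8 = 12.61 mm
Layer 910–790 hPa: Δp = 120 hPa = 12000 Pa, q̄ = 0.0067 kg/kg → 0.0067 × 12000 / 9.8 = 8.20 mm
Layer 790–300 hPa: Δp = 490 hPa = 49000 Pa, q̄ = 0.0035 kg/kg → 0.0035 × 49000 / 9.8 = 17.50 mm
PW = 12.61 + 8.20 + 17.50 = 38.31 ≈ 38.3 mm.
Rainfall = ε × PW = 0.33 × 38.3 = 12.6 mm.

PW ≈ 38.3 mm; rainfall ≈ 12.6 mm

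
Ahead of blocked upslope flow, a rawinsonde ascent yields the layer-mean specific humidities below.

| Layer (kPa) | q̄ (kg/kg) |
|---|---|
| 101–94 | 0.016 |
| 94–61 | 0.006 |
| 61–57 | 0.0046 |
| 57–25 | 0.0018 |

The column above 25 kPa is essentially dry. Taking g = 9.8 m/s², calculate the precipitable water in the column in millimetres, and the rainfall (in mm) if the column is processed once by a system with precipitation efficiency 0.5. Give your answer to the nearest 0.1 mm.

PW ≈ 39.4 mm; rainfall ≈ 19.7 mm

Precipitable water is the column-integrated vapour mass per unit area: PW = (1/g) Σ q̄ Δp, with q in kg/kg and Δp in Pa (1 kg/m² of water = 1 mm).
Layer 101–94 kPa: Δp = 70 hPa = 7000 Pa, q̄ = 0.016 kg/kg → 0.016 × 7000 / 9.8 = 11.43 mm
Layer 94–61 kPa: Δp = 330 hPa = 33000 Pa, q̄ = 0.006 kg/kg → 0.006 × 33000 / 9.8 = 20.20 mm
Layer 61–57 kPa: Δp = 40 hPa = 4000 Pa, q̄ = 0.0046 kg/kg → 0.0046 × 4000 / 9.8 = 1.88 mm
Layer 57–25 kPa: Δp = 320 hPa = 32000 Pa, q̄ = 0.0018 kg/kg → 0.0018 × 32000 / 9.8 = 5.88 mm
PW = 11.43 + 20.20 + 1.88 + 5.88 = 39.39 ≈ 39.4 mm.
Rainfall = ε × PW = 0.5 × 39.4 = 19.7 mm.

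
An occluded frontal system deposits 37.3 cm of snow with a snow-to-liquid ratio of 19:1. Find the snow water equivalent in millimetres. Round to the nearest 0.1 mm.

SWE = snow depth / ratio = 37.3 cm / 19 = 1.963 cm = 19.6 mm.

SWE ≈ 19.6 mm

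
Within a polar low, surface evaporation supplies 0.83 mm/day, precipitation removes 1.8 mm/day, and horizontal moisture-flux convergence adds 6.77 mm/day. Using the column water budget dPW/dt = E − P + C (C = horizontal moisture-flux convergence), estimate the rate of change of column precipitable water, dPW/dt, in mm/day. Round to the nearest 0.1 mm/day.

dPW/dt ≈ 5.8 mm/day

dPW/dt = E − P + C = 0.83 − 1.8 + (6.77) = 5.8 mm/day.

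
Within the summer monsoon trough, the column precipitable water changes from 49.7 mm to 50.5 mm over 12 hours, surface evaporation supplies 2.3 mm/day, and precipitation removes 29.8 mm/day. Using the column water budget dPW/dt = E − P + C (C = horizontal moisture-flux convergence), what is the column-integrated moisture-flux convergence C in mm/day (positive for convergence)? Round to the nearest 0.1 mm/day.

dPW/dt = (50.5 − 49.7) mm / (12/24 day) = +1.600 mm/day.
C = dPW/dt − E + P = (+1.600) − 2.3 + 29.8 = 29.1 mm/day.

C ≈ 29.1 mm/day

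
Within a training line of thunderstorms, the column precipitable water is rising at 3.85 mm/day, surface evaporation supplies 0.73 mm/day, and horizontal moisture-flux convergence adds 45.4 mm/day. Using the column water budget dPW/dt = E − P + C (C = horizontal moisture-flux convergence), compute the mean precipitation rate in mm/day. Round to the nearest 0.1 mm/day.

P ≈ 42.3 mm/day

dPW/dt = +3.85 mm/day.
P = E + C − dPW/dt = 0.73 + (45.4) − (+3.85) = 42.3 mm/day.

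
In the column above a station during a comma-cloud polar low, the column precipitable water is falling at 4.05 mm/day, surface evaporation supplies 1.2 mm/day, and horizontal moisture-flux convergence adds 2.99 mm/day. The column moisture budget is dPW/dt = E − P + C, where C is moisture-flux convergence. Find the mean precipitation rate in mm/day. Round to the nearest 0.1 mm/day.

P ≈ 8.2 mm/day

dPW/dt = -4.05 mm/day.
P = E + C − dPW/dt = 1.2 + (2.99) − (-4.05) = 8.2 mm/day.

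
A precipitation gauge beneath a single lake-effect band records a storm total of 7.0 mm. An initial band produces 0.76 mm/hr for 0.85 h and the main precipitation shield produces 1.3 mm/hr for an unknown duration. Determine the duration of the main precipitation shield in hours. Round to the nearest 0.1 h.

duration ≈ 4.9 h

Known phases: 0.76 × 0.85 = 0.646 mm.
Remaining depth = 7.0 − 0.646 = 6.354 mm.
Duration = 6.354 / 1.3 = 4.9 h.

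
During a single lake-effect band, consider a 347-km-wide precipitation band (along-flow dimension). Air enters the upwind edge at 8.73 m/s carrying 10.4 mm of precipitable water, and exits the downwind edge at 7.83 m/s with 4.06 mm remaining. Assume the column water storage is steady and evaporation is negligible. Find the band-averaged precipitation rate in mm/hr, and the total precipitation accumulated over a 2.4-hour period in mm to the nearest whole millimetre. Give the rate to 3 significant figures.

Column moisture flux per unit crosswind length is F = V × PW.
Inflow: F_in = 8.73 × 10.4 = 90.792 mm·m/s
Outflow: F_out = 7.83 × 4.06 = 31.7898 mm·m/s
Steady-state rate R = (F_in − F_out)/L = (90.792 − 31.7898) / 347000 m = 1.700e-04 mm/s.
R = 1.700e-04 × 3600 = 0.612 mm/hr.
Over 2.4 h: total = 0.612 × 2.4 = 1.4688 ≈ 1 mm.

R ≈ 0.612 mm/hr; total ≈ 1 mm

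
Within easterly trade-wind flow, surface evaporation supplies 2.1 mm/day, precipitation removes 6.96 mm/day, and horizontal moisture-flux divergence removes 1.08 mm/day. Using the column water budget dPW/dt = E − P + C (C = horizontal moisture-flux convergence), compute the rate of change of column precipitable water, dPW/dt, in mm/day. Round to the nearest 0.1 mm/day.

dPW/dt ≈ -5.9 mm/day

dPW/dt = E − P + C = 2.1 − 6.96 + (-1.08) = -5.9 mm/day.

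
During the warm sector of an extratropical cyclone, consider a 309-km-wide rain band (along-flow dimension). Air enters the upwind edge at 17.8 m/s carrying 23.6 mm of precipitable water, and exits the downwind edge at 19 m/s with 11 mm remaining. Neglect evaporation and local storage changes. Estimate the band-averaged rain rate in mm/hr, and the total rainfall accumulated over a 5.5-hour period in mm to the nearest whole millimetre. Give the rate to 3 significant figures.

R ≈ 2.46 mm/hr; total ≈ 14 mm

Column moisture flux per unit crosswind length is F = V × PW.
Inflow: F_in = 17.8 × 23.6 = 420.08 mm·m/s
Outflow: F_out = 19 × 11 = 209 mm·m/s
Steady-state rate R = (F_in − F_out)/L = (420.08 − 209) / 309000 m = 6.831e-04 mm/s.
R = 6.831e-04 × 3600 = 2.46 mm/hr.
Over 5.5 h: total = 2.46 × 5.5 = 13.53 ≈ 14 mm.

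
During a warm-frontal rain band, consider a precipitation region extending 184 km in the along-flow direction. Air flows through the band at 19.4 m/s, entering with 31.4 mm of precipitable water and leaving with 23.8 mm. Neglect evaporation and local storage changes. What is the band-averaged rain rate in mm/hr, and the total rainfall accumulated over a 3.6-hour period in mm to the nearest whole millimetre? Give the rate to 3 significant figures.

Column moisture flux per unit crosswind length is F = V × PW.
Inflow: F_in = 19.4 × 31.4 = 609.16 mm·m/s
Outflow: F_out = 19.4 × 23.8 = 461.72 mm·m/s
Steady-state rate R = (F_in − F_out)/L = (609.16 − 461.72) / 184000 m = 8.013e-04 mm/s.
R = 8.013e-04 × 3600 = 2.88 mm/hr.
Over 3.6 h: total = 2.88 × 3.6 = 10.368 ≈ 10 mm.

R ≈ 2.88 mm/hr; total ≈ 10 mm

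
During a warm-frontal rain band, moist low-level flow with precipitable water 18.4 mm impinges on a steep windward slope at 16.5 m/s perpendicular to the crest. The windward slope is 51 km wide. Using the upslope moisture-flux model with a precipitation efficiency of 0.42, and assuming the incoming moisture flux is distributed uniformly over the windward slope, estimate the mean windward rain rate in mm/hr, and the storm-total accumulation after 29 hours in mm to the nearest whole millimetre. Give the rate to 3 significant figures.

R ≈ 9.00 mm/hr; total ≈ 261 mm

Incoming column moisture flux per unit ridge length: F = V × PW = 16.5 × 18.4 = 303.6 mm·m/s.
Spread over the 51 km slope with efficiency ε = 0.42: R = ε·F/W = 0.42 × 303.6 / 51000 m = 2.500e-03 mm/s.
R = 2.500e-03 × 3600 = 9.00 mm/hr.
Over 29 h: total = 9.00 × 29 = 261 mm.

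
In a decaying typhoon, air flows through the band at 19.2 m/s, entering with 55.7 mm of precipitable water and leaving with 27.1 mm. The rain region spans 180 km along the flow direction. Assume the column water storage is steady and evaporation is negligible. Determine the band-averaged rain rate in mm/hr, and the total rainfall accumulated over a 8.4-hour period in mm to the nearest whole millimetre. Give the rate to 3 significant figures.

Column moisture flux per unit crosswind length is F = V × PW.
Inflow: F_in = 19.2 × 55.7 = 1069.44 mm·m/s
Outflow: F_out = 19.2 × 27.1 = 520.32 mm·m/s
Steady-state rate R = (F_in − F_out)/L = (1069.44 − 520.32) / 180000 m = 3.051e-03 mm/s.
R = 3.051e-03 × 3600 = 11.0 mm/hr.
Over 8.4 h: total = 11.0 × 8.4 = 92.4 ≈ 92 mm.

R ≈ 11.0 mm/hr; total ≈ 92 mm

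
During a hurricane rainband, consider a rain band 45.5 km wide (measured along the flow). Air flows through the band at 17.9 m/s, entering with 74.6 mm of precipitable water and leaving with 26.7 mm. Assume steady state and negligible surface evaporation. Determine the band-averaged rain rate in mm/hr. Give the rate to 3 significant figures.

Column moisture flux per unit crosswind length is F = V × PW.
Inflow: F_in = 17.9 × 74.6 = 1335.34 mm·m/s
Outflow: F_out = 17.9 × 26.7 = 477.93 mm·m/s
Steady-state rate R = (F_in − F_out)/L = (1335.34 − 477.93) / 45500 m = 1.884e-02 mm/s.
R = 1.884e-02 × 3600 = 67.8 mm/hr.

R ≈ 67.8 mm/hr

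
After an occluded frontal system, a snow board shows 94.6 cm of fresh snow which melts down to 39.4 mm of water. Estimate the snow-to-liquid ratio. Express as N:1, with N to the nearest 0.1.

ratio ≈ 24.0

Ratio = snow depth / SWE = 946 mm / 39.4 mm = 24.0, i.e. 24.0:1.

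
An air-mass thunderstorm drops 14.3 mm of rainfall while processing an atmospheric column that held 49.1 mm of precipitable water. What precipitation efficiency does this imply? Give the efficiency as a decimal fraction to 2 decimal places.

ε = rainfall / PW = 14.3 / 49.1 = 0.29.

ε ≈ 0.29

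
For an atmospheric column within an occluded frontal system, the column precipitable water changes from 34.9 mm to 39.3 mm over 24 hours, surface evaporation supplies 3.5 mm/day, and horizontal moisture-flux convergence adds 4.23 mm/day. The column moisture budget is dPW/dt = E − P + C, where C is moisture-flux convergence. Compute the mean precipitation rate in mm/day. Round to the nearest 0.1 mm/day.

P ≈ 3.3 mm/day

dPW/dt = (39.3 − 34.9) mm / (24/24 day) = +4.400 mm/day.
P = E + C − dPW/dt = 3.5 + (4.23) − (+4.400) = 3.3 mm/day.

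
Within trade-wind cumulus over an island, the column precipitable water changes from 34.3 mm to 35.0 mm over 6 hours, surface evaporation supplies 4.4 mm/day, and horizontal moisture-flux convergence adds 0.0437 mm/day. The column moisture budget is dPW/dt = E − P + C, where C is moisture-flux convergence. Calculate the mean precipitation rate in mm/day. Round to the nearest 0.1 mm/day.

dPW/dt = (35.0 − 34.3) mm / (6/24 day) = +2.800 mm/day.
P = E + C − dPW/dt = 4.4 + (0.0437) − (+2.800) = 1.6 mm/day.

P ≈ 1.6 mm/day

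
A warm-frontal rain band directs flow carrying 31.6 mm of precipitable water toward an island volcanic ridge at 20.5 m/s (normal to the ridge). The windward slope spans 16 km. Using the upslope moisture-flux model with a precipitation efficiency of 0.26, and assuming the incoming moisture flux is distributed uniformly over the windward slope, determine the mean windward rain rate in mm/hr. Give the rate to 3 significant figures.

Incoming column moisture flux per unit ridge length: F = V × PW = 20.5 × 31.6 = 647.8 mm·m/s.
Spread over the 16 km slope with efficiency ε = 0.26: R = ε·F/W = 0.26 × 647.8 / 16000 m = 1.053e-02 mm/s.
R = 1.053e-02 × 3600 = 37.9 mm/hr.

R ≈ 37.9 mm/hr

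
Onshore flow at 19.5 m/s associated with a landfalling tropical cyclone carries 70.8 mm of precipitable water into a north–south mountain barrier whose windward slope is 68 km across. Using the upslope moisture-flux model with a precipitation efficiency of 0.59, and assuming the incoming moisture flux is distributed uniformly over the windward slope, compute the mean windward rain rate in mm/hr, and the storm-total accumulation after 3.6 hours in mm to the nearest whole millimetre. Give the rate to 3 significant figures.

R ≈ 43.1 mm/hr; total ≈ 155 mm

Incoming column moisture flux per unit ridge length: F = V × PW = 19.5 × 70.8 = 1380.6 mm·m/s.
Spread over the 68 km slope with efficiency ε = 0.59: R = ε·F/W = 0.59 × 1380.6 / 68000 m = 1.198e-02 mm/s.
R = 1.198e-02 × 3600 = 43.1 mm/hr.
Over 3.6 h: total = 43.1 × 3.6 = 155.16 ≈ 155 mm.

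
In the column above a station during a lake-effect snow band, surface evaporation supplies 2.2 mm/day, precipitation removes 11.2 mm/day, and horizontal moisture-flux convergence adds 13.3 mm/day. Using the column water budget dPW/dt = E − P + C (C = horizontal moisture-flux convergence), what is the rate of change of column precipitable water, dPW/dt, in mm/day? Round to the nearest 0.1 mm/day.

dPW/dt ≈ 4.3 mm/day

dPW/dt = E − P + C = 2.2 − 11.2 + (13.3) = 4.3 mm/day.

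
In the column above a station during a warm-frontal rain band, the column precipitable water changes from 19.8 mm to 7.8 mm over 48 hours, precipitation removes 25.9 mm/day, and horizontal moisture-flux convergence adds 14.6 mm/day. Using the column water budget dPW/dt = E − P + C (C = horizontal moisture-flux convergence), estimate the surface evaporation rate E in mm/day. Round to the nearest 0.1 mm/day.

dPW/dt = (7.8 − 19.8) mm / (48/24 day) = -6.000 mm/day.
E = dPW/dt + P − C = (-6.000) + 25.9 − (14.6) = 5.3 mm/day.

E ≈ 5.3 mm/day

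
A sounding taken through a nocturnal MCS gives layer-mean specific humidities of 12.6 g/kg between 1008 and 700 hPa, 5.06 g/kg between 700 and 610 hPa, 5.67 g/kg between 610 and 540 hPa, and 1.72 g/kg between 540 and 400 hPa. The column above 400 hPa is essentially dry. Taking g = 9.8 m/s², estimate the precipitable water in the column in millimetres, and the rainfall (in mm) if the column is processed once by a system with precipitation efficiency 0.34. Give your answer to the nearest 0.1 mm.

PW ≈ 50.8 mm; rainfall ≈ 17.3 mm

Precipitable water is the column-integrated vapour mass per unit area: PW = (1/g) Σ q̄ Δp, with q in kg/kg and Δp in Pa (1 kg/m² of water = 1 mm).
Layer 1008–700 hPa: Δp = 308 hPa = 30800 Pa, q̄ = 0.0126 kg/kg → 0.0126 × 30800 / 9.8 = 39.60 mm
Layer 700–610 hPa: Δp = 90 hPa = 9000 Pa, q̄ = 0.00506 kg/kg → 0.00506 × 9000 / 9.8 = 4.65 mm
Layer 610–540 hPa: Δp = 70 hPa = 7000 Pa, q̄ = 0.00567 kg/kg → 0.00567 × 7000 / 9.8 = 4.05 mm
Layer 540–400 hPa: Δp = 140 hPa = 14000 Pa, q̄ = 0.00172 kg/kg → 0.00172 × 14000 / 9.8 = 2.46 mm
PW = 39.60 + 4.65 + 4.05 + 2.46 = 50.76 ≈ 50.8 mm.
Rainfall = ε × PW = 0.34 × 50.8 = 17.3 mm.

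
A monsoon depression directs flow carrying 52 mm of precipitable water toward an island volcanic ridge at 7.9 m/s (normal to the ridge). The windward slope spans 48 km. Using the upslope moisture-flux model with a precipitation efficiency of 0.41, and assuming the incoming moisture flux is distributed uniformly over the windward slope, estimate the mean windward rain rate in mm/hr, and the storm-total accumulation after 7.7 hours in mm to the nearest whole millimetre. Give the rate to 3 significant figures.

R ≈ 12.6 mm/hr; total ≈ 97 mm

Incoming column moisture flux per unit ridge length: F = V × PW = 7.9 × 52 = 410.8 mm·m/s.
Spread over the 48 km slope with efficiency ε = 0.41: R = ε·F/W = 0.41 × 410.8 / 48000 m = 3.509e-03 mm/s.
R = 3.509e-03 × 3600 = 12.6 mm/hr.
Over 7.7 h: total = 12.6 × 7.7 = 97.02 ≈ 97 mm.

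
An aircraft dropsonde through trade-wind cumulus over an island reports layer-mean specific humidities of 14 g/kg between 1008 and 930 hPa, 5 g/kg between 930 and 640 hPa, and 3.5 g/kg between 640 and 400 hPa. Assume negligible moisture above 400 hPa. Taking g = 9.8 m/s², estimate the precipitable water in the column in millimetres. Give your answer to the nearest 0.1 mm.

Precipitable water is the column-integrated vapour mass per unit area: PW = (1/g) Σ q̄ Δp, with q in kg/kg and Δp in Pa (1 kg/m² of water = 1 mm).
Layer 1008–930 hPa: Δp = 78 hPa = 7800 Pa, q̄ = 0.014 kg/kg → 0.014 × 7800 / 9.8 = 11.14 mm
Layer 930–640 hPa: Δp = 290 hPa = 29000 Pa, q̄ = 0.005 kg/kg → 0.005 × 29000 / 9.8 = 14.80 mm
Layer 640–400 hPa: Δp = 240 hPa = 24000 Pa, q̄ = 0.0035 kg/kg → 0.0035 × 24000 / 9.8 = 8.57 mm
PW = 11.14 + 14.80 + 8.57 = 34.51 ≈ 34.5 mm.

PW ≈ 34.5 mm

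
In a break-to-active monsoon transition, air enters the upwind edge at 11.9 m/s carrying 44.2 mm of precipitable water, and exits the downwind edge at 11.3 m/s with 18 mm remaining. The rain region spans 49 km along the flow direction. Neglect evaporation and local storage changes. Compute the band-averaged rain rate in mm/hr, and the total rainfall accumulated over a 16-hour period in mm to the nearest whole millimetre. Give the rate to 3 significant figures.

R ≈ 23.7 mm/hr; total ≈ 379 mm

Column moisture flux per unit crosswind length is F = V × PW.
Inflow: F_in = 11.9 × 44.2 = 525.98 mm·m/s
Outflow: F_out = 11.3 × 18 = 203.4 mm·m/s
Steady-state rate R = (F_in − F_out)/L = (525.98 − 203.4) / 49000 m = 6.583e-03 mm/s.
R = 6.583e-03 × 3600 = 23.7 mm/hr.
Over 16 h: total = 23.7 × 16 = 379.2 ≈ 379 mm.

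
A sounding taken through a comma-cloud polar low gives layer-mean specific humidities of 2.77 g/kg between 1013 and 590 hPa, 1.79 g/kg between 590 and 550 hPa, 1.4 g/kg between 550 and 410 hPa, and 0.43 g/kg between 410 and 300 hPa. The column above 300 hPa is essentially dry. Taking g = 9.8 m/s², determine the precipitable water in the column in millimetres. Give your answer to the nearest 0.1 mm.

PW ≈ 15.2 mm

Precipitable water is the column-integrated vapour mass per unit area: PW = (1/g) Σ q̄ Δp, with q in kg/kg and Δp in Pa (1 kg/m² of water = 1 mm).
Layer 1013–590 hPa: Δp = 423 hPa = 42300 Pa, q̄ = 0.00277 kg/kg → 0.00277 × 42300 / 9.8 = 11.96 mm
Layer 590–550 hPa: Δp = 40 hPa = 4000 Pa, q̄ = 0.00179 kg/kg → 0.00179 × 4000 / 9.8 = 0.73 mm
Layer 550–410 hPa: Δp = 140 hPa = 14000 Pa, q̄ = 0.0014 kg/kg → 0.0014 × 14000 / 9.8 = 2.00 mm
Layer 410–300 hPa: Δp = 110 hPa = 11000 Pa, q̄ = 0.00043 kg/kg → 0.00043 × 11000 / 9.8 = 0.48 mm
PW = 11.96 + 0.73 + 2.00 + 0.48 = 15.17 ≈ 15.2 mm.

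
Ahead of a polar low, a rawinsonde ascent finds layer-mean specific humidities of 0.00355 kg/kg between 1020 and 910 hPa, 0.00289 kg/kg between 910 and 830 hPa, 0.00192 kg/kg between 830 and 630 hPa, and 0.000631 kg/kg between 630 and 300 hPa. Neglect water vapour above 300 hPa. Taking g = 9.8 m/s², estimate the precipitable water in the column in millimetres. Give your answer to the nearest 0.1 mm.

PW ≈ 12.4 mm

Precipitable water is the column-integrated vapour mass per unit area: PW = (1/g) Σ q̄ Δp, with q in kg/kg and Δp in Pa (1 kg/m² of water = 1 mm).
Layer 1020–910 hPa: Δp = 110 hPa = 11000 Pa, q̄ = 0.00355 kg/kg → 0.00355 × 11000 / 9.8 = 3.98 mm
Layer 910–830 hPa: Δp = 80 hPa = 8000 Pa, q̄ = 0.00289 kg/kg → 0.00289 × 8000 / 9.8 = 2.36 mm
Layer 830–630 hPa: Δp = 200 hPa = 20000 Pa, q̄ = 0.00192 kg/kg → 0.00192 × 20000 / 9.8 = 3.92 mm
Layer 630–300 hPa: Δp = 330 hPa = 33000 Pa, q̄ = 0.000631 kg/kg → 0.000631 × 33000 / 9.8 = 2.12 mm
PW = 3.98 + 2.36 + 3.92 + 2.12 = 12.38 ≈ 12.4 mm.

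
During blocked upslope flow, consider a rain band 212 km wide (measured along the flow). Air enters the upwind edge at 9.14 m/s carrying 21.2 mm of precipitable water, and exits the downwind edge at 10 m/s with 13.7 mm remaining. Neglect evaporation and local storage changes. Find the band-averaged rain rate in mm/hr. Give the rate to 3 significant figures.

Column moisture flux per unit crosswind length is F = V × PW.
Inflow: F_in = 9.14 × 21.2 = 193.768 mm·m/s
Outflow: F_out = 10 × 13.7 = 137 mm·m/s
Steady-state rate R = (F_in − F_out)/L = (193.768 − 137) / 212000 m = 2.678e-04 mm/s.
R = 2.678e-04 × 3600 = 0.964 mm/hr.

R ≈ 0.964 mm/hr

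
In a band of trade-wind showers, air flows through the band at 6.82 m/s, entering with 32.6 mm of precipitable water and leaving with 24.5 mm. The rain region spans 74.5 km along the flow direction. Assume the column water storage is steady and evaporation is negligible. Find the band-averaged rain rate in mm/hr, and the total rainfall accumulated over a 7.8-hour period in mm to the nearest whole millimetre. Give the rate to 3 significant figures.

Column moisture flux per unit crosswind length is F = V × PW.
Inflow: F_in = 6.82 × 32.6 = 222.332 mm·m/s
Outflow: F_out = 6.82 × 24.5 = 167.09 mm·m/s
Steady-state rate R = (F_in − F_out)/L = (222.332 − 167.09) / 74500 m = 7.415e-04 mm/s.
R = 7.415e-04 × 3600 = 2.67 mm/hr.
Over 7.8 h: total = 2.67 × 7.8 = 20.826 ≈ 21 mm.

R ≈ 2.67 mm/hr; total ≈ 21 mm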